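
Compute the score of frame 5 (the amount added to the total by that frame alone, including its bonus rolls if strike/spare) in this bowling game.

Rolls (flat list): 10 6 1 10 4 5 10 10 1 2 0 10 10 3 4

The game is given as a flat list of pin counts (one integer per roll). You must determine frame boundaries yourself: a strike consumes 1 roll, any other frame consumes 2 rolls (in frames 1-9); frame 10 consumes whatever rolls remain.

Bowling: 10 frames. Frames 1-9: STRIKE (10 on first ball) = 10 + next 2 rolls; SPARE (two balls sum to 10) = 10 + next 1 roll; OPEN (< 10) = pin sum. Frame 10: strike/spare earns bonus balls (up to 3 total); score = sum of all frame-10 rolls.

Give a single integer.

Frame 1: STRIKE. 10 + next two rolls (6+1) = 17. Cumulative: 17
Frame 2: OPEN (6+1=7). Cumulative: 24
Frame 3: STRIKE. 10 + next two rolls (4+5) = 19. Cumulative: 43
Frame 4: OPEN (4+5=9). Cumulative: 52
Frame 5: STRIKE. 10 + next two rolls (10+1) = 21. Cumulative: 73
Frame 6: STRIKE. 10 + next two rolls (1+2) = 13. Cumulative: 86
Frame 7: OPEN (1+2=3). Cumulative: 89

Answer: 21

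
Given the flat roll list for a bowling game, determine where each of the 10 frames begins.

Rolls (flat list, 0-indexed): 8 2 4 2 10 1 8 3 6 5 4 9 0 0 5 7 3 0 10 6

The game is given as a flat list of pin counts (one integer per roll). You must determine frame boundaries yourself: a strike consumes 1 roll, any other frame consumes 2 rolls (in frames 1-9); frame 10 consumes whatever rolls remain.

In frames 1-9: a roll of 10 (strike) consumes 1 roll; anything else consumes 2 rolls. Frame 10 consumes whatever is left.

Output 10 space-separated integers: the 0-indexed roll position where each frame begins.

Answer: 0 2 4 5 7 9 11 13 15 17

Derivation:
Frame 1 starts at roll index 0: rolls=8,2 (sum=10), consumes 2 rolls
Frame 2 starts at roll index 2: rolls=4,2 (sum=6), consumes 2 rolls
Frame 3 starts at roll index 4: roll=10 (strike), consumes 1 roll
Frame 4 starts at roll index 5: rolls=1,8 (sum=9), consumes 2 rolls
Frame 5 starts at roll index 7: rolls=3,6 (sum=9), consumes 2 rolls
Frame 6 starts at roll index 9: rolls=5,4 (sum=9), consumes 2 rolls
Frame 7 starts at roll index 11: rolls=9,0 (sum=9), consumes 2 rolls
Frame 8 starts at roll index 13: rolls=0,5 (sum=5), consumes 2 rolls
Frame 9 starts at roll index 15: rolls=7,3 (sum=10), consumes 2 rolls
Frame 10 starts at roll index 17: 3 remaining rolls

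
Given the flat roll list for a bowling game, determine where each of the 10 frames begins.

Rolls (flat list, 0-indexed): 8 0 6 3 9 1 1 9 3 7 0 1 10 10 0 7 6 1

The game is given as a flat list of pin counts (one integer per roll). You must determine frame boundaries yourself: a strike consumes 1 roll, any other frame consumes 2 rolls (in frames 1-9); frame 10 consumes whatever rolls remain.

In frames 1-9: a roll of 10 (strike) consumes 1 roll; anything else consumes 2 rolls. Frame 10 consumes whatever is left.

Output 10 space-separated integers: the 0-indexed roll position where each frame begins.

Answer: 0 2 4 6 8 10 12 13 14 16

Derivation:
Frame 1 starts at roll index 0: rolls=8,0 (sum=8), consumes 2 rolls
Frame 2 starts at roll index 2: rolls=6,3 (sum=9), consumes 2 rolls
Frame 3 starts at roll index 4: rolls=9,1 (sum=10), consumes 2 rolls
Frame 4 starts at roll index 6: rolls=1,9 (sum=10), consumes 2 rolls
Frame 5 starts at roll index 8: rolls=3,7 (sum=10), consumes 2 rolls
Frame 6 starts at roll index 10: rolls=0,1 (sum=1), consumes 2 rolls
Frame 7 starts at roll index 12: roll=10 (strike), consumes 1 roll
Frame 8 starts at roll index 13: roll=10 (strike), consumes 1 roll
Frame 9 starts at roll index 14: rolls=0,7 (sum=7), consumes 2 rolls
Frame 10 starts at roll index 16: 2 remaining rolls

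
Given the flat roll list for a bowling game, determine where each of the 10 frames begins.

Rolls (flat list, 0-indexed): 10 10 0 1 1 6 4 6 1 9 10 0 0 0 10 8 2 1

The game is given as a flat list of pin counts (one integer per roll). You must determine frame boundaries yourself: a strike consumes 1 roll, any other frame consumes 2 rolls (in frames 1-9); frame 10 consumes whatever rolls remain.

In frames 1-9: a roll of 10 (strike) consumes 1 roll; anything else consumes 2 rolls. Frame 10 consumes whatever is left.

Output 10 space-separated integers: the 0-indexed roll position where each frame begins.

Frame 1 starts at roll index 0: roll=10 (strike), consumes 1 roll
Frame 2 starts at roll index 1: roll=10 (strike), consumes 1 roll
Frame 3 starts at roll index 2: rolls=0,1 (sum=1), consumes 2 rolls
Frame 4 starts at roll index 4: rolls=1,6 (sum=7), consumes 2 rolls
Frame 5 starts at roll index 6: rolls=4,6 (sum=10), consumes 2 rolls
Frame 6 starts at roll index 8: rolls=1,9 (sum=10), consumes 2 rolls
Frame 7 starts at roll index 10: roll=10 (strike), consumes 1 roll
Frame 8 starts at roll index 11: rolls=0,0 (sum=0), consumes 2 rolls
Frame 9 starts at roll index 13: rolls=0,10 (sum=10), consumes 2 rolls
Frame 10 starts at roll index 15: 3 remaining rolls

Answer: 0 1 2 4 6 8 10 11 13 15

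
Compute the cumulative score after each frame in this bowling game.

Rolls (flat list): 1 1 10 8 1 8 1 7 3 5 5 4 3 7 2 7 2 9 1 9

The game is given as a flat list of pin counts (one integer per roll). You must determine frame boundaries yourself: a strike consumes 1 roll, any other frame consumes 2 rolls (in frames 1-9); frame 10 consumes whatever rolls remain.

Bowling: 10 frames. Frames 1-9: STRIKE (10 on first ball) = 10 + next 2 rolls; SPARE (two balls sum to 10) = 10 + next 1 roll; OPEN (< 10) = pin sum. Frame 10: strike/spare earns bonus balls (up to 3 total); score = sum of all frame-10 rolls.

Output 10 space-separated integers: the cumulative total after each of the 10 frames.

Frame 1: OPEN (1+1=2). Cumulative: 2
Frame 2: STRIKE. 10 + next two rolls (8+1) = 19. Cumulative: 21
Frame 3: OPEN (8+1=9). Cumulative: 30
Frame 4: OPEN (8+1=9). Cumulative: 39
Frame 5: SPARE (7+3=10). 10 + next roll (5) = 15. Cumulative: 54
Frame 6: SPARE (5+5=10). 10 + next roll (4) = 14. Cumulative: 68
Frame 7: OPEN (4+3=7). Cumulative: 75
Frame 8: OPEN (7+2=9). Cumulative: 84
Frame 9: OPEN (7+2=9). Cumulative: 93
Frame 10: SPARE. Sum of all frame-10 rolls (9+1+9) = 19. Cumulative: 112

Answer: 2 21 30 39 54 68 75 84 93 112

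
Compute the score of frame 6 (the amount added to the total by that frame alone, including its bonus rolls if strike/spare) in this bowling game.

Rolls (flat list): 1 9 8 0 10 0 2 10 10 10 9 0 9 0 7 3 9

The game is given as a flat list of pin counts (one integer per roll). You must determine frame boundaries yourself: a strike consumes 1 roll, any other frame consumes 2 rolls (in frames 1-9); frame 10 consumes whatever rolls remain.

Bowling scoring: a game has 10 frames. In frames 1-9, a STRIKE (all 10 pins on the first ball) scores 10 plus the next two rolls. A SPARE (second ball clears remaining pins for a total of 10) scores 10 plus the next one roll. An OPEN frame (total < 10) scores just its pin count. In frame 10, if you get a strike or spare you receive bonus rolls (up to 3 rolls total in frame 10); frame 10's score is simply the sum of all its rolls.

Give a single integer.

Answer: 29

Derivation:
Frame 1: SPARE (1+9=10). 10 + next roll (8) = 18. Cumulative: 18
Frame 2: OPEN (8+0=8). Cumulative: 26
Frame 3: STRIKE. 10 + next two rolls (0+2) = 12. Cumulative: 38
Frame 4: OPEN (0+2=2). Cumulative: 40
Frame 5: STRIKE. 10 + next two rolls (10+10) = 30. Cumulative: 70
Frame 6: STRIKE. 10 + next two rolls (10+9) = 29. Cumulative: 99
Frame 7: STRIKE. 10 + next two rolls (9+0) = 19. Cumulative: 118
Frame 8: OPEN (9+0=9). Cumulative: 127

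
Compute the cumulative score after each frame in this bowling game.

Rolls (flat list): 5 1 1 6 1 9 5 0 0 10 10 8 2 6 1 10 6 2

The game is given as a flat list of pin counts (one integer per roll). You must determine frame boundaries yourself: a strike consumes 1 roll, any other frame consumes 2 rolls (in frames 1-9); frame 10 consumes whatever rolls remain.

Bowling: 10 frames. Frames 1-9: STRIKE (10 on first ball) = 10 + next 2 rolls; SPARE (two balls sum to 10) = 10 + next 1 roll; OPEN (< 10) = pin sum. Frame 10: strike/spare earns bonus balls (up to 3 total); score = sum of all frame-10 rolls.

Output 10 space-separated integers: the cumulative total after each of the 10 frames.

Frame 1: OPEN (5+1=6). Cumulative: 6
Frame 2: OPEN (1+6=7). Cumulative: 13
Frame 3: SPARE (1+9=10). 10 + next roll (5) = 15. Cumulative: 28
Frame 4: OPEN (5+0=5). Cumulative: 33
Frame 5: SPARE (0+10=10). 10 + next roll (10) = 20. Cumulative: 53
Frame 6: STRIKE. 10 + next two rolls (8+2) = 20. Cumulative: 73
Frame 7: SPARE (8+2=10). 10 + next roll (6) = 16. Cumulative: 89
Frame 8: OPEN (6+1=7). Cumulative: 96
Frame 9: STRIKE. 10 + next two rolls (6+2) = 18. Cumulative: 114
Frame 10: OPEN. Sum of all frame-10 rolls (6+2) = 8. Cumulative: 122

Answer: 6 13 28 33 53 73 89 96 114 122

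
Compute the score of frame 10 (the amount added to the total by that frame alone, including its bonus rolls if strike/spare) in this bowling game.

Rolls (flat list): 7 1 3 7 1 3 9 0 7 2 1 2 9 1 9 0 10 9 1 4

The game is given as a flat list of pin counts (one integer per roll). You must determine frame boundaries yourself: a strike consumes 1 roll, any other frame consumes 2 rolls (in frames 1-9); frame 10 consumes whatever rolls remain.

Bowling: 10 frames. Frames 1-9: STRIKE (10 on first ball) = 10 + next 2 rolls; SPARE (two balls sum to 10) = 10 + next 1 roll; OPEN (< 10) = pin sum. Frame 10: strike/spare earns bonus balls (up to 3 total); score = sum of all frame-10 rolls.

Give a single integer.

Frame 1: OPEN (7+1=8). Cumulative: 8
Frame 2: SPARE (3+7=10). 10 + next roll (1) = 11. Cumulative: 19
Frame 3: OPEN (1+3=4). Cumulative: 23
Frame 4: OPEN (9+0=9). Cumulative: 32
Frame 5: OPEN (7+2=9). Cumulative: 41
Frame 6: OPEN (1+2=3). Cumulative: 44
Frame 7: SPARE (9+1=10). 10 + next roll (9) = 19. Cumulative: 63
Frame 8: OPEN (9+0=9). Cumulative: 72
Frame 9: STRIKE. 10 + next two rolls (9+1) = 20. Cumulative: 92
Frame 10: SPARE. Sum of all frame-10 rolls (9+1+4) = 14. Cumulative: 106

Answer: 14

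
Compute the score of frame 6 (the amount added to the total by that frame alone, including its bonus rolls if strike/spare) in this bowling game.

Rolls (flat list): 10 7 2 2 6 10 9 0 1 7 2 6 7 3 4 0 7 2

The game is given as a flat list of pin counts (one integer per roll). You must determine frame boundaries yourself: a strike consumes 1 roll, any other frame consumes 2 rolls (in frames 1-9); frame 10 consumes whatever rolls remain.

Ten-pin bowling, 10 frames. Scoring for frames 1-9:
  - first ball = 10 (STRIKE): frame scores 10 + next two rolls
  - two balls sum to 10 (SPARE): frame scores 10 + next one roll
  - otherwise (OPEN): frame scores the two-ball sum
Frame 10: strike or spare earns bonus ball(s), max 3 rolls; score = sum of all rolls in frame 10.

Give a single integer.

Frame 1: STRIKE. 10 + next two rolls (7+2) = 19. Cumulative: 19
Frame 2: OPEN (7+2=9). Cumulative: 28
Frame 3: OPEN (2+6=8). Cumulative: 36
Frame 4: STRIKE. 10 + next two rolls (9+0) = 19. Cumulative: 55
Frame 5: OPEN (9+0=9). Cumulative: 64
Frame 6: OPEN (1+7=8). Cumulative: 72
Frame 7: OPEN (2+6=8). Cumulative: 80
Frame 8: SPARE (7+3=10). 10 + next roll (4) = 14. Cumulative: 94

Answer: 8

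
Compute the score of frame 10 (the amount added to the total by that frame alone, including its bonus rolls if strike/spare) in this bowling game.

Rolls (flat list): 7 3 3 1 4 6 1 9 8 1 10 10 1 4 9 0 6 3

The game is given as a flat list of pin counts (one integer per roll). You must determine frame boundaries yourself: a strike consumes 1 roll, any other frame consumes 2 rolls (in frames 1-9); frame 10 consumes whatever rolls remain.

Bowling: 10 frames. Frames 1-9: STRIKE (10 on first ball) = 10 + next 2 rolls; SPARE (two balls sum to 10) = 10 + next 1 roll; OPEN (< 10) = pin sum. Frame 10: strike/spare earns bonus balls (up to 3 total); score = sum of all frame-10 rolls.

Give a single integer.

Answer: 9

Derivation:
Frame 1: SPARE (7+3=10). 10 + next roll (3) = 13. Cumulative: 13
Frame 2: OPEN (3+1=4). Cumulative: 17
Frame 3: SPARE (4+6=10). 10 + next roll (1) = 11. Cumulative: 28
Frame 4: SPARE (1+9=10). 10 + next roll (8) = 18. Cumulative: 46
Frame 5: OPEN (8+1=9). Cumulative: 55
Frame 6: STRIKE. 10 + next two rolls (10+1) = 21. Cumulative: 76
Frame 7: STRIKE. 10 + next two rolls (1+4) = 15. Cumulative: 91
Frame 8: OPEN (1+4=5). Cumulative: 96
Frame 9: OPEN (9+0=9). Cumulative: 105
Frame 10: OPEN. Sum of all frame-10 rolls (6+3) = 9. Cumulative: 114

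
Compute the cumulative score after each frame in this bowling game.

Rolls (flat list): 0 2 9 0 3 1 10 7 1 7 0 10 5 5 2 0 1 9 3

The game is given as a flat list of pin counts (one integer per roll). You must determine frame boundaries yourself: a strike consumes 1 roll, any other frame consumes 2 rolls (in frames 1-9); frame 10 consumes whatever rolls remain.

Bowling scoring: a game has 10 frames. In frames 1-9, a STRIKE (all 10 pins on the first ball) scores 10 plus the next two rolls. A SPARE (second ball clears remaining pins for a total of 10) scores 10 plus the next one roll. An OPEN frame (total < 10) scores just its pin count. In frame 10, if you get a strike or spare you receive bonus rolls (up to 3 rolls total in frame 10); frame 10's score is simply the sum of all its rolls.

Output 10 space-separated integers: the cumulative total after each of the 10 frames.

Answer: 2 11 15 33 41 48 68 80 82 95

Derivation:
Frame 1: OPEN (0+2=2). Cumulative: 2
Frame 2: OPEN (9+0=9). Cumulative: 11
Frame 3: OPEN (3+1=4). Cumulative: 15
Frame 4: STRIKE. 10 + next two rolls (7+1) = 18. Cumulative: 33
Frame 5: OPEN (7+1=8). Cumulative: 41
Frame 6: OPEN (7+0=7). Cumulative: 48
Frame 7: STRIKE. 10 + next two rolls (5+5) = 20. Cumulative: 68
Frame 8: SPARE (5+5=10). 10 + next roll (2) = 12. Cumulative: 80
Frame 9: OPEN (2+0=2). Cumulative: 82
Frame 10: SPARE. Sum of all frame-10 rolls (1+9+3) = 13. Cumulative: 95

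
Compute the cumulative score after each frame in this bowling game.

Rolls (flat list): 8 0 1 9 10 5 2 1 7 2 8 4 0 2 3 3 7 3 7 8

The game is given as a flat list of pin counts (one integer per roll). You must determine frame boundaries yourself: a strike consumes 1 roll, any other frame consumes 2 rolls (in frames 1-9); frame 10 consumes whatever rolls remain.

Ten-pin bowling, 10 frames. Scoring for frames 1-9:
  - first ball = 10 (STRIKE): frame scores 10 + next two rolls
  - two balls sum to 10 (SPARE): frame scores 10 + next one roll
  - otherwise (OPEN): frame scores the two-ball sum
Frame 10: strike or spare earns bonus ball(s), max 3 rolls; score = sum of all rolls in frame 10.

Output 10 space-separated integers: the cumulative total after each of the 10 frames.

Frame 1: OPEN (8+0=8). Cumulative: 8
Frame 2: SPARE (1+9=10). 10 + next roll (10) = 20. Cumulative: 28
Frame 3: STRIKE. 10 + next two rolls (5+2) = 17. Cumulative: 45
Frame 4: OPEN (5+2=7). Cumulative: 52
Frame 5: OPEN (1+7=8). Cumulative: 60
Frame 6: SPARE (2+8=10). 10 + next roll (4) = 14. Cumulative: 74
Frame 7: OPEN (4+0=4). Cumulative: 78
Frame 8: OPEN (2+3=5). Cumulative: 83
Frame 9: SPARE (3+7=10). 10 + next roll (3) = 13. Cumulative: 96
Frame 10: SPARE. Sum of all frame-10 rolls (3+7+8) = 18. Cumulative: 114

Answer: 8 28 45 52 60 74 78 83 96 114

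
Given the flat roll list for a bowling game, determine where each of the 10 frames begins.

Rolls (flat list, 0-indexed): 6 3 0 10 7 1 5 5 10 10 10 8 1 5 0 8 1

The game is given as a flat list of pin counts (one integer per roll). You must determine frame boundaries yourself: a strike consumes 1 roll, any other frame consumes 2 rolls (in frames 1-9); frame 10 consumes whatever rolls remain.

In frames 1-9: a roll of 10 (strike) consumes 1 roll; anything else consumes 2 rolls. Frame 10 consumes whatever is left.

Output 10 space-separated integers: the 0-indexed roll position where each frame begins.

Frame 1 starts at roll index 0: rolls=6,3 (sum=9), consumes 2 rolls
Frame 2 starts at roll index 2: rolls=0,10 (sum=10), consumes 2 rolls
Frame 3 starts at roll index 4: rolls=7,1 (sum=8), consumes 2 rolls
Frame 4 starts at roll index 6: rolls=5,5 (sum=10), consumes 2 rolls
Frame 5 starts at roll index 8: roll=10 (strike), consumes 1 roll
Frame 6 starts at roll index 9: roll=10 (strike), consumes 1 roll
Frame 7 starts at roll index 10: roll=10 (strike), consumes 1 roll
Frame 8 starts at roll index 11: rolls=8,1 (sum=9), consumes 2 rolls
Frame 9 starts at roll index 13: rolls=5,0 (sum=5), consumes 2 rolls
Frame 10 starts at roll index 15: 2 remaining rolls

Answer: 0 2 4 6 8 9 10 11 13 15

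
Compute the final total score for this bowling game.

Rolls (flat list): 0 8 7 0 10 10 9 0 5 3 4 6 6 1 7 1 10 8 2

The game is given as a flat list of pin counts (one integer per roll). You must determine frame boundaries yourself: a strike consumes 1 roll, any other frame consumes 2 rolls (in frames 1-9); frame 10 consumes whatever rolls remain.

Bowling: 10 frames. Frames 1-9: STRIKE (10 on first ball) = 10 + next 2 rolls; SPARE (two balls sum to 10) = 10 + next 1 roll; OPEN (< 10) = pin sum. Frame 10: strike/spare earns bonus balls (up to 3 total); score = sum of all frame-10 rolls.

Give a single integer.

Answer: 131

Derivation:
Frame 1: OPEN (0+8=8). Cumulative: 8
Frame 2: OPEN (7+0=7). Cumulative: 15
Frame 3: STRIKE. 10 + next two rolls (10+9) = 29. Cumulative: 44
Frame 4: STRIKE. 10 + next two rolls (9+0) = 19. Cumulative: 63
Frame 5: OPEN (9+0=9). Cumulative: 72
Frame 6: OPEN (5+3=8). Cumulative: 80
Frame 7: SPARE (4+6=10). 10 + next roll (6) = 16. Cumulative: 96
Frame 8: OPEN (6+1=7). Cumulative: 103
Frame 9: OPEN (7+1=8). Cumulative: 111
Frame 10: STRIKE. Sum of all frame-10 rolls (10+8+2) = 20. Cumulative: 131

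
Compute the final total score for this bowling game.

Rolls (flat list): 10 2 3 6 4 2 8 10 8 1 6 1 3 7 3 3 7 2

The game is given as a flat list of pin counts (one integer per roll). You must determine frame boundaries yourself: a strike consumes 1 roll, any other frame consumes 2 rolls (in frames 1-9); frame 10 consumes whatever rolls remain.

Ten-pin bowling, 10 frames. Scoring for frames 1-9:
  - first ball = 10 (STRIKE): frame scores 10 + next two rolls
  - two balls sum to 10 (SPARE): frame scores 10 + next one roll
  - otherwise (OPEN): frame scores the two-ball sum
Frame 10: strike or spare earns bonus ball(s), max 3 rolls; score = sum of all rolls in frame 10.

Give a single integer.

Answer: 115

Derivation:
Frame 1: STRIKE. 10 + next two rolls (2+3) = 15. Cumulative: 15
Frame 2: OPEN (2+3=5). Cumulative: 20
Frame 3: SPARE (6+4=10). 10 + next roll (2) = 12. Cumulative: 32
Frame 4: SPARE (2+8=10). 10 + next roll (10) = 20. Cumulative: 52
Frame 5: STRIKE. 10 + next two rolls (8+1) = 19. Cumulative: 71
Frame 6: OPEN (8+1=9). Cumulative: 80
Frame 7: OPEN (6+1=7). Cumulative: 87
Frame 8: SPARE (3+7=10). 10 + next roll (3) = 13. Cumulative: 100
Frame 9: OPEN (3+3=6). Cumulative: 106
Frame 10: OPEN. Sum of all frame-10 rolls (7+2) = 9. Cumulative: 115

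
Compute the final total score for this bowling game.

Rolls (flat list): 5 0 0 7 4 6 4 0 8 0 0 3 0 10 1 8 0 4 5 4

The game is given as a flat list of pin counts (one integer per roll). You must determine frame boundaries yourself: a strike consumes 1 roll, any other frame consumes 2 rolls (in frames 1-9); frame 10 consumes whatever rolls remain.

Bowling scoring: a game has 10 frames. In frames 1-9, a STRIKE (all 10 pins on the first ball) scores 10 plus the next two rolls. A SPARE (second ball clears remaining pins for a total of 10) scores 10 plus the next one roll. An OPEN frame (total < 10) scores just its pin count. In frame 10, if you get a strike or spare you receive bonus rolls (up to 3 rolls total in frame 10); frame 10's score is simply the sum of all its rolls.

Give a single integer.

Answer: 74

Derivation:
Frame 1: OPEN (5+0=5). Cumulative: 5
Frame 2: OPEN (0+7=7). Cumulative: 12
Frame 3: SPARE (4+6=10). 10 + next roll (4) = 14. Cumulative: 26
Frame 4: OPEN (4+0=4). Cumulative: 30
Frame 5: OPEN (8+0=8). Cumulative: 38
Frame 6: OPEN (0+3=3). Cumulative: 41
Frame 7: SPARE (0+10=10). 10 + next roll (1) = 11. Cumulative: 52
Frame 8: OPEN (1+8=9). Cumulative: 61
Frame 9: OPEN (0+4=4). Cumulative: 65
Frame 10: OPEN. Sum of all frame-10 rolls (5+4) = 9. Cumulative: 74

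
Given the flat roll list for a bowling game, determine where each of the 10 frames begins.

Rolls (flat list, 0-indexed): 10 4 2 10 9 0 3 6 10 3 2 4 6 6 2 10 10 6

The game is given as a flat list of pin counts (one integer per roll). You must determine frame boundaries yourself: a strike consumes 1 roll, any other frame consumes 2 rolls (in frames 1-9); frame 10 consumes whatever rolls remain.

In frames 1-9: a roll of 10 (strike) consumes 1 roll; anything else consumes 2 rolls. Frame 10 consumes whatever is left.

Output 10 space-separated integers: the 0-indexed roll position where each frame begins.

Answer: 0 1 3 4 6 8 9 11 13 15

Derivation:
Frame 1 starts at roll index 0: roll=10 (strike), consumes 1 roll
Frame 2 starts at roll index 1: rolls=4,2 (sum=6), consumes 2 rolls
Frame 3 starts at roll index 3: roll=10 (strike), consumes 1 roll
Frame 4 starts at roll index 4: rolls=9,0 (sum=9), consumes 2 rolls
Frame 5 starts at roll index 6: rolls=3,6 (sum=9), consumes 2 rolls
Frame 6 starts at roll index 8: roll=10 (strike), consumes 1 roll
Frame 7 starts at roll index 9: rolls=3,2 (sum=5), consumes 2 rolls
Frame 8 starts at roll index 11: rolls=4,6 (sum=10), consumes 2 rolls
Frame 9 starts at roll index 13: rolls=6,2 (sum=8), consumes 2 rolls
Frame 10 starts at roll index 15: 3 remaining rolls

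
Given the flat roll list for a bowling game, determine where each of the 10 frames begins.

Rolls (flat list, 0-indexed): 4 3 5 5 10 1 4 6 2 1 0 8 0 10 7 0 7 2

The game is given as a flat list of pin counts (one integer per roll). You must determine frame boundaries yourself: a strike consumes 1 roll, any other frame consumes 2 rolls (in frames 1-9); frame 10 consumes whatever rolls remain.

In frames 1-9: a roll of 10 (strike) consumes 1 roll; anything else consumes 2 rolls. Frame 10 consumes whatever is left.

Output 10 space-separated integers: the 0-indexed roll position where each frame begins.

Frame 1 starts at roll index 0: rolls=4,3 (sum=7), consumes 2 rolls
Frame 2 starts at roll index 2: rolls=5,5 (sum=10), consumes 2 rolls
Frame 3 starts at roll index 4: roll=10 (strike), consumes 1 roll
Frame 4 starts at roll index 5: rolls=1,4 (sum=5), consumes 2 rolls
Frame 5 starts at roll index 7: rolls=6,2 (sum=8), consumes 2 rolls
Frame 6 starts at roll index 9: rolls=1,0 (sum=1), consumes 2 rolls
Frame 7 starts at roll index 11: rolls=8,0 (sum=8), consumes 2 rolls
Frame 8 starts at roll index 13: roll=10 (strike), consumes 1 roll
Frame 9 starts at roll index 14: rolls=7,0 (sum=7), consumes 2 rolls
Frame 10 starts at roll index 16: 2 remaining rolls

Answer: 0 2 4 5 7 9 11 13 14 16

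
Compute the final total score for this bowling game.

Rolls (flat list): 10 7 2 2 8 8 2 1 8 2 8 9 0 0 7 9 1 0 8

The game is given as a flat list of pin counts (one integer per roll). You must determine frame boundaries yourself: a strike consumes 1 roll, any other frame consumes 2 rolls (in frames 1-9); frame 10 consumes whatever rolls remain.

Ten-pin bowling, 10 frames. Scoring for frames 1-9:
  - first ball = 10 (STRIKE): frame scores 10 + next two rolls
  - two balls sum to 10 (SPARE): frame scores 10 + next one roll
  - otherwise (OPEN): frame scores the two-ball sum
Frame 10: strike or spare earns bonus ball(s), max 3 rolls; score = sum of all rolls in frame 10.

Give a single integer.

Frame 1: STRIKE. 10 + next two rolls (7+2) = 19. Cumulative: 19
Frame 2: OPEN (7+2=9). Cumulative: 28
Frame 3: SPARE (2+8=10). 10 + next roll (8) = 18. Cumulative: 46
Frame 4: SPARE (8+2=10). 10 + next roll (1) = 11. Cumulative: 57
Frame 5: OPEN (1+8=9). Cumulative: 66
Frame 6: SPARE (2+8=10). 10 + next roll (9) = 19. Cumulative: 85
Frame 7: OPEN (9+0=9). Cumulative: 94
Frame 8: OPEN (0+7=7). Cumulative: 101
Frame 9: SPARE (9+1=10). 10 + next roll (0) = 10. Cumulative: 111
Frame 10: OPEN. Sum of all frame-10 rolls (0+8) = 8. Cumulative: 119

Answer: 119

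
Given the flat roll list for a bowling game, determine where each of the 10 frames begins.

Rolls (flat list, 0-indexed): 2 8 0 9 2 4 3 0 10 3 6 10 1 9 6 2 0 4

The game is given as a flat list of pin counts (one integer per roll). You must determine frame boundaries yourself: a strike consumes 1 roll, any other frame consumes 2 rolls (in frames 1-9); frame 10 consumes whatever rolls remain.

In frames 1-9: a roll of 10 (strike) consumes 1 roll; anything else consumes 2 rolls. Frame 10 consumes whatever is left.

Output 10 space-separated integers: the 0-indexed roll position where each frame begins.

Answer: 0 2 4 6 8 9 11 12 14 16

Derivation:
Frame 1 starts at roll index 0: rolls=2,8 (sum=10), consumes 2 rolls
Frame 2 starts at roll index 2: rolls=0,9 (sum=9), consumes 2 rolls
Frame 3 starts at roll index 4: rolls=2,4 (sum=6), consumes 2 rolls
Frame 4 starts at roll index 6: rolls=3,0 (sum=3), consumes 2 rolls
Frame 5 starts at roll index 8: roll=10 (strike), consumes 1 roll
Frame 6 starts at roll index 9: rolls=3,6 (sum=9), consumes 2 rolls
Frame 7 starts at roll index 11: roll=10 (strike), consumes 1 roll
Frame 8 starts at roll index 12: rolls=1,9 (sum=10), consumes 2 rolls
Frame 9 starts at roll index 14: rolls=6,2 (sum=8), consumes 2 rolls
Frame 10 starts at roll index 16: 2 remaining rolls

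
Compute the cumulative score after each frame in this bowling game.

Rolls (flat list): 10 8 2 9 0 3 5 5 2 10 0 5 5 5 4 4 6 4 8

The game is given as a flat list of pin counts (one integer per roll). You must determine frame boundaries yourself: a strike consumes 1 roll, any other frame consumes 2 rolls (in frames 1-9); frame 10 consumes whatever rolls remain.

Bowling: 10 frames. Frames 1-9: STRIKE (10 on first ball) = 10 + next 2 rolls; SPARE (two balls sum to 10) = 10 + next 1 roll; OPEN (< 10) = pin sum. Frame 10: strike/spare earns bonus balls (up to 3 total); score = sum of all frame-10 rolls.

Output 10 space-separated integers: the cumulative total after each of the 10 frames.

Frame 1: STRIKE. 10 + next two rolls (8+2) = 20. Cumulative: 20
Frame 2: SPARE (8+2=10). 10 + next roll (9) = 19. Cumulative: 39
Frame 3: OPEN (9+0=9). Cumulative: 48
Frame 4: OPEN (3+5=8). Cumulative: 56
Frame 5: OPEN (5+2=7). Cumulative: 63
Frame 6: STRIKE. 10 + next two rolls (0+5) = 15. Cumulative: 78
Frame 7: OPEN (0+5=5). Cumulative: 83
Frame 8: SPARE (5+5=10). 10 + next roll (4) = 14. Cumulative: 97
Frame 9: OPEN (4+4=8). Cumulative: 105
Frame 10: SPARE. Sum of all frame-10 rolls (6+4+8) = 18. Cumulative: 123

Answer: 20 39 48 56 63 78 83 97 105 123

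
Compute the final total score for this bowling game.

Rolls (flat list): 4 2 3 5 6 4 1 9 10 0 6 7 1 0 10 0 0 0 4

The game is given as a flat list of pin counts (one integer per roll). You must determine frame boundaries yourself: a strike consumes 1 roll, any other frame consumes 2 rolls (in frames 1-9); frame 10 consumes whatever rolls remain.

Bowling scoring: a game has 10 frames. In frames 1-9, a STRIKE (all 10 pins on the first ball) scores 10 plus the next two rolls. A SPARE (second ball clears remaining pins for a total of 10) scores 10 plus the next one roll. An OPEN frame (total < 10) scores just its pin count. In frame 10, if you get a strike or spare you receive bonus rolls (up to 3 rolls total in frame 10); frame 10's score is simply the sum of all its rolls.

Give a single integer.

Frame 1: OPEN (4+2=6). Cumulative: 6
Frame 2: OPEN (3+5=8). Cumulative: 14
Frame 3: SPARE (6+4=10). 10 + next roll (1) = 11. Cumulative: 25
Frame 4: SPARE (1+9=10). 10 + next roll (10) = 20. Cumulative: 45
Frame 5: STRIKE. 10 + next two rolls (0+6) = 16. Cumulative: 61
Frame 6: OPEN (0+6=6). Cumulative: 67
Frame 7: OPEN (7+1=8). Cumulative: 75
Frame 8: SPARE (0+10=10). 10 + next roll (0) = 10. Cumulative: 85
Frame 9: OPEN (0+0=0). Cumulative: 85
Frame 10: OPEN. Sum of all frame-10 rolls (0+4) = 4. Cumulative: 89

Answer: 89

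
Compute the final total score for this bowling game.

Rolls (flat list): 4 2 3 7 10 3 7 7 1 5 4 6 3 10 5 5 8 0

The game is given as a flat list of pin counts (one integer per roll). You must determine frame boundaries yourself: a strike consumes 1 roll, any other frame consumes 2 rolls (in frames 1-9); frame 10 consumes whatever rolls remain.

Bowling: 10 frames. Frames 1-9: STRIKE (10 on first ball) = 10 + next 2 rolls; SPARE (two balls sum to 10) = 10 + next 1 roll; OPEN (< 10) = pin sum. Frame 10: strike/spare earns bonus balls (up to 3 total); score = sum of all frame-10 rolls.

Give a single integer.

Frame 1: OPEN (4+2=6). Cumulative: 6
Frame 2: SPARE (3+7=10). 10 + next roll (10) = 20. Cumulative: 26
Frame 3: STRIKE. 10 + next two rolls (3+7) = 20. Cumulative: 46
Frame 4: SPARE (3+7=10). 10 + next roll (7) = 17. Cumulative: 63
Frame 5: OPEN (7+1=8). Cumulative: 71
Frame 6: OPEN (5+4=9). Cumulative: 80
Frame 7: OPEN (6+3=9). Cumulative: 89
Frame 8: STRIKE. 10 + next two rolls (5+5) = 20. Cumulative: 109
Frame 9: SPARE (5+5=10). 10 + next roll (8) = 18. Cumulative: 127
Frame 10: OPEN. Sum of all frame-10 rolls (8+0) = 8. Cumulative: 135

Answer: 135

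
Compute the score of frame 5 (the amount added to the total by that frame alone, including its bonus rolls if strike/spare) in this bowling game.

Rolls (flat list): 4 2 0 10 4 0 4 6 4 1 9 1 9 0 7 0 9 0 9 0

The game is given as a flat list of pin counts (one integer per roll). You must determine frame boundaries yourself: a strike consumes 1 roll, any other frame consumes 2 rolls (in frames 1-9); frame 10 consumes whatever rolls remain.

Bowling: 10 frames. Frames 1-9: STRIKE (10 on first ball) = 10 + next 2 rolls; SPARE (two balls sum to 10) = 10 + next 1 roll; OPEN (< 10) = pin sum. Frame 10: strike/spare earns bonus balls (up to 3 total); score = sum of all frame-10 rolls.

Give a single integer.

Answer: 5

Derivation:
Frame 1: OPEN (4+2=6). Cumulative: 6
Frame 2: SPARE (0+10=10). 10 + next roll (4) = 14. Cumulative: 20
Frame 3: OPEN (4+0=4). Cumulative: 24
Frame 4: SPARE (4+6=10). 10 + next roll (4) = 14. Cumulative: 38
Frame 5: OPEN (4+1=5). Cumulative: 43
Frame 6: SPARE (9+1=10). 10 + next roll (9) = 19. Cumulative: 62
Frame 7: OPEN (9+0=9). Cumulative: 71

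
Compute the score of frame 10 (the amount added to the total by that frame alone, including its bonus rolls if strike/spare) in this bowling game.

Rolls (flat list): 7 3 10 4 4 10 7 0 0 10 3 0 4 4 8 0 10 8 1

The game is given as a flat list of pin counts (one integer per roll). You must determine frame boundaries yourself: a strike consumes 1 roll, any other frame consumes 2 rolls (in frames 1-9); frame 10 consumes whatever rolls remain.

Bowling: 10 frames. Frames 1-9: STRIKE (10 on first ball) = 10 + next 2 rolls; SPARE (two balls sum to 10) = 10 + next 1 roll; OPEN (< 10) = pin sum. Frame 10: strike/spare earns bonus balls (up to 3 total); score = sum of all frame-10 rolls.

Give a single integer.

Answer: 19

Derivation:
Frame 1: SPARE (7+3=10). 10 + next roll (10) = 20. Cumulative: 20
Frame 2: STRIKE. 10 + next two rolls (4+4) = 18. Cumulative: 38
Frame 3: OPEN (4+4=8). Cumulative: 46
Frame 4: STRIKE. 10 + next two rolls (7+0) = 17. Cumulative: 63
Frame 5: OPEN (7+0=7). Cumulative: 70
Frame 6: SPARE (0+10=10). 10 + next roll (3) = 13. Cumulative: 83
Frame 7: OPEN (3+0=3). Cumulative: 86
Frame 8: OPEN (4+4=8). Cumulative: 94
Frame 9: OPEN (8+0=8). Cumulative: 102
Frame 10: STRIKE. Sum of all frame-10 rolls (10+8+1) = 19. Cumulative: 121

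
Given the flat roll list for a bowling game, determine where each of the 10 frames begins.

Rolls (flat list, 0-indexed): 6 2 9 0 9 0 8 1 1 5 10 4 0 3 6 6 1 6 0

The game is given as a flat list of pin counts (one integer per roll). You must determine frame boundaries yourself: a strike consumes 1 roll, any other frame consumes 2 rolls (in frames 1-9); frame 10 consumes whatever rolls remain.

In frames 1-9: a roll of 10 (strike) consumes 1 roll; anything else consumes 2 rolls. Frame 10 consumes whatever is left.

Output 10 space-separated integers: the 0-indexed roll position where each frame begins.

Frame 1 starts at roll index 0: rolls=6,2 (sum=8), consumes 2 rolls
Frame 2 starts at roll index 2: rolls=9,0 (sum=9), consumes 2 rolls
Frame 3 starts at roll index 4: rolls=9,0 (sum=9), consumes 2 rolls
Frame 4 starts at roll index 6: rolls=8,1 (sum=9), consumes 2 rolls
Frame 5 starts at roll index 8: rolls=1,5 (sum=6), consumes 2 rolls
Frame 6 starts at roll index 10: roll=10 (strike), consumes 1 roll
Frame 7 starts at roll index 11: rolls=4,0 (sum=4), consumes 2 rolls
Frame 8 starts at roll index 13: rolls=3,6 (sum=9), consumes 2 rolls
Frame 9 starts at roll index 15: rolls=6,1 (sum=7), consumes 2 rolls
Frame 10 starts at roll index 17: 2 remaining rolls

Answer: 0 2 4 6 8 10 11 13 15 17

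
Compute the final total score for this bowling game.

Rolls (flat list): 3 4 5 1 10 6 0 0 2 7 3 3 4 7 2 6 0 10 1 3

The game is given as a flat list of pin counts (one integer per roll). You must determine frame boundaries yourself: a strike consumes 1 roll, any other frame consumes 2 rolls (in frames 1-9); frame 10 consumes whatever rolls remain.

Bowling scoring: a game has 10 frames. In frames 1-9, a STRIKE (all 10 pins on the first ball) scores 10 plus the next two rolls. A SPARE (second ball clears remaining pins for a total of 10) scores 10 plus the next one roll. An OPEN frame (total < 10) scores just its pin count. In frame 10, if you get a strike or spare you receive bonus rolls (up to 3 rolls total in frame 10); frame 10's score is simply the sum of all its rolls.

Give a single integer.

Frame 1: OPEN (3+4=7). Cumulative: 7
Frame 2: OPEN (5+1=6). Cumulative: 13
Frame 3: STRIKE. 10 + next two rolls (6+0) = 16. Cumulative: 29
Frame 4: OPEN (6+0=6). Cumulative: 35
Frame 5: OPEN (0+2=2). Cumulative: 37
Frame 6: SPARE (7+3=10). 10 + next roll (3) = 13. Cumulative: 50
Frame 7: OPEN (3+4=7). Cumulative: 57
Frame 8: OPEN (7+2=9). Cumulative: 66
Frame 9: OPEN (6+0=6). Cumulative: 72
Frame 10: STRIKE. Sum of all frame-10 rolls (10+1+3) = 14. Cumulative: 86

Answer: 86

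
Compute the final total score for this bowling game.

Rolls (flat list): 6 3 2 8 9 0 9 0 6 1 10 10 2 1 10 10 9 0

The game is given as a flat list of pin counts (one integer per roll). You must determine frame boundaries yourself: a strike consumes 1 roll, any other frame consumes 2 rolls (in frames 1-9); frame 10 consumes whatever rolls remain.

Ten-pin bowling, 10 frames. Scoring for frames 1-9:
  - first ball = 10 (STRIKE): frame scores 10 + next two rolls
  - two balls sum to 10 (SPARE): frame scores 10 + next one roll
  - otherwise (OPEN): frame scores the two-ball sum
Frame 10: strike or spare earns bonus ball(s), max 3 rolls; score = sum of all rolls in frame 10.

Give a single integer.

Frame 1: OPEN (6+3=9). Cumulative: 9
Frame 2: SPARE (2+8=10). 10 + next roll (9) = 19. Cumulative: 28
Frame 3: OPEN (9+0=9). Cumulative: 37
Frame 4: OPEN (9+0=9). Cumulative: 46
Frame 5: OPEN (6+1=7). Cumulative: 53
Frame 6: STRIKE. 10 + next two rolls (10+2) = 22. Cumulative: 75
Frame 7: STRIKE. 10 + next two rolls (2+1) = 13. Cumulative: 88
Frame 8: OPEN (2+1=3). Cumulative: 91
Frame 9: STRIKE. 10 + next two rolls (10+9) = 29. Cumulative: 120
Frame 10: STRIKE. Sum of all frame-10 rolls (10+9+0) = 19. Cumulative: 139

Answer: 139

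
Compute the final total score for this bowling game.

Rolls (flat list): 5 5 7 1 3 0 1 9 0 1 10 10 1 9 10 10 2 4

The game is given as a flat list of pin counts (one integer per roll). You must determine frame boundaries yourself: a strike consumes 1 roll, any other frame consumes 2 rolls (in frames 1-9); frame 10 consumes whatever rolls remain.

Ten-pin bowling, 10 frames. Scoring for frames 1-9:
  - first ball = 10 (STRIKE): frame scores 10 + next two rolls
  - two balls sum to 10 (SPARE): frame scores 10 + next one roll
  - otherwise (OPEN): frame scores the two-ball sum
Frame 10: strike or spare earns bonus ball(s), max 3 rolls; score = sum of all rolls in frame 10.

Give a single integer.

Answer: 138

Derivation:
Frame 1: SPARE (5+5=10). 10 + next roll (7) = 17. Cumulative: 17
Frame 2: OPEN (7+1=8). Cumulative: 25
Frame 3: OPEN (3+0=3). Cumulative: 28
Frame 4: SPARE (1+9=10). 10 + next roll (0) = 10. Cumulative: 38
Frame 5: OPEN (0+1=1). Cumulative: 39
Frame 6: STRIKE. 10 + next two rolls (10+1) = 21. Cumulative: 60
Frame 7: STRIKE. 10 + next two rolls (1+9) = 20. Cumulative: 80
Frame 8: SPARE (1+9=10). 10 + next roll (10) = 20. Cumulative: 100
Frame 9: STRIKE. 10 + next two rolls (10+2) = 22. Cumulative: 122
Frame 10: STRIKE. Sum of all frame-10 rolls (10+2+4) = 16. Cumulative: 138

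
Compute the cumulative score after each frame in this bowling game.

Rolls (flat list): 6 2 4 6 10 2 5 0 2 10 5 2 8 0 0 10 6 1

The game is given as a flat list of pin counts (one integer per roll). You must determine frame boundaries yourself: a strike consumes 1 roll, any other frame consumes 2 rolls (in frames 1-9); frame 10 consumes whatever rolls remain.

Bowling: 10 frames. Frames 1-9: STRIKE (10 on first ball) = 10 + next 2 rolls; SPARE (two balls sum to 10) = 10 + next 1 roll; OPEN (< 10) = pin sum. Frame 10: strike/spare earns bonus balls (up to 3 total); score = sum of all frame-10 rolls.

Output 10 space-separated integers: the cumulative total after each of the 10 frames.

Answer: 8 28 45 52 54 71 78 86 102 109

Derivation:
Frame 1: OPEN (6+2=8). Cumulative: 8
Frame 2: SPARE (4+6=10). 10 + next roll (10) = 20. Cumulative: 28
Frame 3: STRIKE. 10 + next two rolls (2+5) = 17. Cumulative: 45
Frame 4: OPEN (2+5=7). Cumulative: 52
Frame 5: OPEN (0+2=2). Cumulative: 54
Frame 6: STRIKE. 10 + next two rolls (5+2) = 17. Cumulative: 71
Frame 7: OPEN (5+2=7). Cumulative: 78
Frame 8: OPEN (8+0=8). Cumulative: 86
Frame 9: SPARE (0+10=10). 10 + next roll (6) = 16. Cumulative: 102
Frame 10: OPEN. Sum of all frame-10 rolls (6+1) = 7. Cumulative: 109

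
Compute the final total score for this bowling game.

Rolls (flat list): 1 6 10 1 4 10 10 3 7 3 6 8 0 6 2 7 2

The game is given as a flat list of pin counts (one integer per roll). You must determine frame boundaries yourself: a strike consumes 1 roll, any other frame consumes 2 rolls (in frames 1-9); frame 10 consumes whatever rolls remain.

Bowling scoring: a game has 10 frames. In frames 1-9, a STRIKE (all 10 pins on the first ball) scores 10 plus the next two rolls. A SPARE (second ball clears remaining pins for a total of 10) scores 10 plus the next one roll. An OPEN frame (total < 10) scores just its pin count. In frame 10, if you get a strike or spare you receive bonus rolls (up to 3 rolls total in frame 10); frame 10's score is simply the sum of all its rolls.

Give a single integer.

Answer: 117

Derivation:
Frame 1: OPEN (1+6=7). Cumulative: 7
Frame 2: STRIKE. 10 + next two rolls (1+4) = 15. Cumulative: 22
Frame 3: OPEN (1+4=5). Cumulative: 27
Frame 4: STRIKE. 10 + next two rolls (10+3) = 23. Cumulative: 50
Frame 5: STRIKE. 10 + next two rolls (3+7) = 20. Cumulative: 70
Frame 6: SPARE (3+7=10). 10 + next roll (3) = 13. Cumulative: 83
Frame 7: OPEN (3+6=9). Cumulative: 92
Frame 8: OPEN (8+0=8). Cumulative: 100
Frame 9: OPEN (6+2=8). Cumulative: 108
Frame 10: OPEN. Sum of all frame-10 rolls (7+2) = 9. Cumulative: 117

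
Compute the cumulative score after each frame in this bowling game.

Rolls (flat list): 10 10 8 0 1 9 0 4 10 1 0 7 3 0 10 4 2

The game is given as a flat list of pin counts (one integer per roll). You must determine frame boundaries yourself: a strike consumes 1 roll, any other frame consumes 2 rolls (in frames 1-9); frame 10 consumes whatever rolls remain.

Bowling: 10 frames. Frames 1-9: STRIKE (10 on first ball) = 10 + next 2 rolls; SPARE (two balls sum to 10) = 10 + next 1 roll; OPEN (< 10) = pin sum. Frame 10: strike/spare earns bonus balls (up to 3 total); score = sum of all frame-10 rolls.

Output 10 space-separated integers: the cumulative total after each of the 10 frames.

Frame 1: STRIKE. 10 + next two rolls (10+8) = 28. Cumulative: 28
Frame 2: STRIKE. 10 + next two rolls (8+0) = 18. Cumulative: 46
Frame 3: OPEN (8+0=8). Cumulative: 54
Frame 4: SPARE (1+9=10). 10 + next roll (0) = 10. Cumulative: 64
Frame 5: OPEN (0+4=4). Cumulative: 68
Frame 6: STRIKE. 10 + next two rolls (1+0) = 11. Cumulative: 79
Frame 7: OPEN (1+0=1). Cumulative: 80
Frame 8: SPARE (7+3=10). 10 + next roll (0) = 10. Cumulative: 90
Frame 9: SPARE (0+10=10). 10 + next roll (4) = 14. Cumulative: 104
Frame 10: OPEN. Sum of all frame-10 rolls (4+2) = 6. Cumulative: 110

Answer: 28 46 54 64 68 79 80 90 104 110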